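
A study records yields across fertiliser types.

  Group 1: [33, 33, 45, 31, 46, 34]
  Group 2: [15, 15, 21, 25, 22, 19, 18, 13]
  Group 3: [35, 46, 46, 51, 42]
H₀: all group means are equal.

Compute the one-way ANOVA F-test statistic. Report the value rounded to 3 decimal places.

test statistic = 38.516

Group means [37.00, 18.50, 44.00], grand mean 31.053
SSB = Σnᵢ(x̄ᵢ−x̄)² = 2310.947; SSW = ΣΣ(x−x̄ᵢ)² = 480.000
MSB = 2310.947/2 = 1155.4737; MSW = 480.000/16 = 30.0000
F = MSB/MSW = 38.5158
df = (2, 16)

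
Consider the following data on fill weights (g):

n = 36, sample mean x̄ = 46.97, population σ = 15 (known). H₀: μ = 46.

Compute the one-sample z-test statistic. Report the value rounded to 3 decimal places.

test statistic = 0.388

SE = σ/√n = 15/√36 = 2.5000
z = (x̄−μ₀)/SE = (46.97−46)/2.5000 = 0.3880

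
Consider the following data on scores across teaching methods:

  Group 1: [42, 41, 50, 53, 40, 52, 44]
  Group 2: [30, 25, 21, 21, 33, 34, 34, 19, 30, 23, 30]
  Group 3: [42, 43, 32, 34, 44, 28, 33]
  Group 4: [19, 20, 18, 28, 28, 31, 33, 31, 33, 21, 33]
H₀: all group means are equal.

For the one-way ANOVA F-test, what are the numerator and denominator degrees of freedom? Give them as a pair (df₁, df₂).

k = 4 groups, N = 36 total
df = (k−1, N−k) = (4−1, 36−4) = (3, 32)

degrees of freedom = [3, 32]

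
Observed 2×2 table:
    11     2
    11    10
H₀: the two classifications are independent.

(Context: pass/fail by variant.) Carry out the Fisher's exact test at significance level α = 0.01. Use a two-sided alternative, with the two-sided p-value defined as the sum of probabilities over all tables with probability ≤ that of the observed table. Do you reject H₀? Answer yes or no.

reject H₀: no

Margins: r₁=13, r₂=21, c₁=22, c₂=12, n=34
p_obs = C(13,11)·C(21,11)/C(34,22); sum pmf over tables with pmf ≤ p_obs
p-value (two-sided) = 0.07496
At α=0.01: p ≥ α → fail to reject H₀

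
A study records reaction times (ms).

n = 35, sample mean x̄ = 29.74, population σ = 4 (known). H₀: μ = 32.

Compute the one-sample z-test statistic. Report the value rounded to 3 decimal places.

SE = σ/√n = 4/√35 = 0.6761
z = (x̄−μ₀)/SE = (29.74−32)/0.6761 = -3.3426

test statistic = -3.343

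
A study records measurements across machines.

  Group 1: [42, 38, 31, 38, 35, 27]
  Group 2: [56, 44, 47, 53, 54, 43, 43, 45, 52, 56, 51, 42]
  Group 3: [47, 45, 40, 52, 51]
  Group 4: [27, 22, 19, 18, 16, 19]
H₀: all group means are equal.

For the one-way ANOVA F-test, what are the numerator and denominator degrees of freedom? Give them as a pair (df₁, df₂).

degrees of freedom = [3, 25]

k = 4 groups, N = 29 total
df = (k−1, N−k) = (4−1, 29−4) = (3, 25)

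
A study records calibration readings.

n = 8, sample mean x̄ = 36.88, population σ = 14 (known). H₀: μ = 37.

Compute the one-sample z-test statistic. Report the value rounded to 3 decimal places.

test statistic = -0.024

SE = σ/√n = 14/√8 = 4.9497
z = (x̄−μ₀)/SE = (36.88−37)/4.9497 = -0.0242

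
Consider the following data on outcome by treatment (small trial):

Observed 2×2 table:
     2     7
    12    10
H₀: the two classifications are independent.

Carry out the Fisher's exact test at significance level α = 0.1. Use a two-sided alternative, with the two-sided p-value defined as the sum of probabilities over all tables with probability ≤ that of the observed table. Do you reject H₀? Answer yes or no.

Margins: r₁=9, r₂=22, c₁=14, c₂=17, n=31
p_obs = C(9,2)·C(22,12)/C(31,14); sum pmf over tables with pmf ≤ p_obs
p-value (two-sided) = 0.13166
At α=0.1: p ≥ α → fail to reject H₀

reject H₀: no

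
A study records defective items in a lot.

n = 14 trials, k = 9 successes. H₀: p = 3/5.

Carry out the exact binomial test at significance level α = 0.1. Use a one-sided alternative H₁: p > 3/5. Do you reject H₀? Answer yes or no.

reject H₀: no

Exact binomial: n=14, k=9, p₀=3/5=0.6000
P(X≥9) from Σ C(n,i)·p₀^i·(1−p₀)^(n−i)
p-value (one-sided, H₁ greater) = 0.48585
At α=0.1: p ≥ α → fail to reject H₀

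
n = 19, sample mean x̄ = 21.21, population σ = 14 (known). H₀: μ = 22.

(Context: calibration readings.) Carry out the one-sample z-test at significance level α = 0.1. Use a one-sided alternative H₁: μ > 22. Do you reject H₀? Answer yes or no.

reject H₀: no

SE = σ/√n = 14/√19 = 3.2118
z = (x̄−μ₀)/SE = (21.21−22)/3.2118 = -0.2460
p-value (one-sided, H₁ greater) = 0.59715
At α=0.1: p ≥ α → fail to reject H₀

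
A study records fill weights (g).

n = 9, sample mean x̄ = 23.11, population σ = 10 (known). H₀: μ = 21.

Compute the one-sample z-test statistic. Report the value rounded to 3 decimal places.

test statistic = 0.633

SE = σ/√n = 10/√9 = 3.3333
z = (x̄−μ₀)/SE = (23.11−21)/3.3333 = 0.6330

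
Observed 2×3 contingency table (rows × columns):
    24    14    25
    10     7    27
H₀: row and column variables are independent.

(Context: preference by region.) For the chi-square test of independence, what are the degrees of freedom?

degrees of freedom = 2

df = (r−1)(c−1) = (2−1)·(3−1) = 2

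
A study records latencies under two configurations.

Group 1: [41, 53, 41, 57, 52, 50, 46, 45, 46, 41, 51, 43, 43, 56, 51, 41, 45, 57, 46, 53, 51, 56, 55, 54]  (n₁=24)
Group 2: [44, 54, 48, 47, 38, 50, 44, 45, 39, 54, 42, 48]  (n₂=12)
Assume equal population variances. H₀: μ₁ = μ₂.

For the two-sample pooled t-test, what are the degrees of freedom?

df = n₁ + n₂ − 2 = 24 + 12 − 2 = 34

degrees of freedom = 34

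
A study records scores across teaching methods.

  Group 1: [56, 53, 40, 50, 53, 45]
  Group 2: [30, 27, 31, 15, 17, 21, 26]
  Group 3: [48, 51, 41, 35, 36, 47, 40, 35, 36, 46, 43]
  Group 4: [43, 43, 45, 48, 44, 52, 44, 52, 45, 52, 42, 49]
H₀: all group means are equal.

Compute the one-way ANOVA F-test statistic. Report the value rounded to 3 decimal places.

Group means [49.50, 23.86, 41.64, 46.58], grand mean 41.139
SSB = Σnᵢ(x̄ᵢ−x̄)² = 2868.486; SSW = ΣΣ(x−x̄ᵢ)² = 907.819
MSB = 2868.486/3 = 956.1621; MSW = 907.819/32 = 28.3694
F = MSB/MSW = 33.7041
df = (3, 32)

test statistic = 33.704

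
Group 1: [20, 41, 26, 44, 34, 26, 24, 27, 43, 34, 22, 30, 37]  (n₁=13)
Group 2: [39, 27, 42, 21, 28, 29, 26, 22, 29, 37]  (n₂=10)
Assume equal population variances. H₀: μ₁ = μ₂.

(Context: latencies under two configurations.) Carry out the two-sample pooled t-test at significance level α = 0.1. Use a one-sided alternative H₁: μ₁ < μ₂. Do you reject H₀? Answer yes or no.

x̄₁=31.385, s₁=8.078, n₁=13
x̄₂=30.000, s₂=7.071, n₂=10
s_p² = [12·8.078² + 9·7.071²]/21 = 58.7179
SE = √(s_p²·(1/13+1/10)) = 3.2231
t = (31.385−30.000)/3.2231 = 0.4296
df = 21
p-value (one-sided, H₁ less) = 0.66406
At α=0.1: p ≥ α → fail to reject H₀

reject H₀: no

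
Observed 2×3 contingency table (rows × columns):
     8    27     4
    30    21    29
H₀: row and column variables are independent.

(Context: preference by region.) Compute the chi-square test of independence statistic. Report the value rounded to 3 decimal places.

Row totals [39, 80], col totals [38, 48, 33], n=119
χ² = (8−12.45)²/12.45 + (27−15.73)²/15.73 + (4−10.82)²/10.82 + (30−25.55)²/25.55 + (21−32.27)²/32.27 + (29−22.18)²/22.18 = 20.7651
df = 2

test statistic = 20.765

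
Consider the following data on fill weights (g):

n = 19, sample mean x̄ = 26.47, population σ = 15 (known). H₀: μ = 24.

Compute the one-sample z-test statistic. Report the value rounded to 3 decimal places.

test statistic = 0.718

SE = σ/√n = 15/√19 = 3.4412
z = (x̄−μ₀)/SE = (26.47−24)/3.4412 = 0.7178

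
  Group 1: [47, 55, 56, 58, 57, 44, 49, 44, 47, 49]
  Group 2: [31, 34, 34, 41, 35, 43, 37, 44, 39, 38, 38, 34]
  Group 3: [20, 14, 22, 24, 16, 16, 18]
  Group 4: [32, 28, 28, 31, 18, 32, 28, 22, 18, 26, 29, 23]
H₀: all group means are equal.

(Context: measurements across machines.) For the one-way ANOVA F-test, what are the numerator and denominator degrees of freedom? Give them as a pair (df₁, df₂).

k = 4 groups, N = 41 total
df = (k−1, N−k) = (4−1, 41−4) = (3, 37)

degrees of freedom = [3, 37]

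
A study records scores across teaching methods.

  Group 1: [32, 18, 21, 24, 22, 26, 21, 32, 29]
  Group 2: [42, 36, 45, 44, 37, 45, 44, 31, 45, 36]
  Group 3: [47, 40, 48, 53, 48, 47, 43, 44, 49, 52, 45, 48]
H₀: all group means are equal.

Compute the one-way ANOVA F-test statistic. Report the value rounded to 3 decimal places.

test statistic = 61.221

Group means [25.00, 40.50, 47.00], grand mean 38.516
SSB = Σnᵢ(x̄ᵢ−x̄)² = 2547.242; SSW = ΣΣ(x−x̄ᵢ)² = 582.500
MSB = 2547.242/2 = 1273.6210; MSW = 582.500/28 = 20.8036
F = MSB/MSW = 61.2213
df = (2, 28)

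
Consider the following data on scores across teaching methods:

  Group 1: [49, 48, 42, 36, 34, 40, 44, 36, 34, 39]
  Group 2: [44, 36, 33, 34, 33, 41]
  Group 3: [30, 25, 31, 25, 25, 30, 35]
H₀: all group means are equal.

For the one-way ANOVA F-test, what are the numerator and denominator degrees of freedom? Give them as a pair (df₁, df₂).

k = 3 groups, N = 23 total
df = (k−1, N−k) = (3−1, 23−3) = (2, 20)

degrees of freedom = [2, 20]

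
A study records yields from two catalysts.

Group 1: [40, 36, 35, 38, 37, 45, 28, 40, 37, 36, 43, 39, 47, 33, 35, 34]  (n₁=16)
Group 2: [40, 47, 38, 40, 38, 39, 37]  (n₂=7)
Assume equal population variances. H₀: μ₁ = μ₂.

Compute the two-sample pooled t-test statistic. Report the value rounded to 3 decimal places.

x̄₁=37.688, s₁=4.701, n₁=16
x̄₂=39.857, s₂=3.338, n₂=7
s_p² = [15·4.701² + 6·3.338²]/21 = 18.9664
SE = √(s_p²·(1/16+1/7)) = 1.9735
t = (37.688−39.857)/1.9735 = -1.0994
df = 21

test statistic = -1.099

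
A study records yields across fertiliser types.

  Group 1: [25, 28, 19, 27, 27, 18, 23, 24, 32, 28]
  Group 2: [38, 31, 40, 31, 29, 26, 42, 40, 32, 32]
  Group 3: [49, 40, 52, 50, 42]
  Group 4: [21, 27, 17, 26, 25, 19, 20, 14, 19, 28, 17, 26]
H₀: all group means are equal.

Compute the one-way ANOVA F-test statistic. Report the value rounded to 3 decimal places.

Group means [25.10, 34.10, 46.60, 21.58], grand mean 29.297
SSB = Σnᵢ(x̄ᵢ−x̄)² = 2617.813; SSW = ΣΣ(x−x̄ᵢ)² = 779.917
MSB = 2617.813/3 = 872.6044; MSW = 779.917/33 = 23.6338
F = MSB/MSW = 36.9218
df = (3, 33)

test statistic = 36.922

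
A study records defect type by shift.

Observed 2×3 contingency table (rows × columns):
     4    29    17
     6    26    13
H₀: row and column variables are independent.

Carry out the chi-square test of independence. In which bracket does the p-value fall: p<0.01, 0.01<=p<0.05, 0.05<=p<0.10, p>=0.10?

Row totals [50, 45], col totals [10, 55, 30], n=95
χ² = (4−5.26)²/5.26 + (29−28.95)²/28.95 + (17−15.79)²/15.79 + (6−4.74)²/4.74 + (26−26.05)²/26.05 + (13−14.21)²/14.21 = 0.8361
df = 2
p-value (upper-tail) = 0.65832
→ bracket: p>=0.10

p-value bracket: p>=0.10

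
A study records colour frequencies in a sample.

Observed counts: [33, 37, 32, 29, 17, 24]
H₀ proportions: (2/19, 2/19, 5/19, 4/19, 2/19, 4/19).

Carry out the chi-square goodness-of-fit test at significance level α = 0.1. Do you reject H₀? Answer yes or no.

reject H₀: yes

n = 172; E_i = n·p_i = [18.11, 18.11, 45.26, 36.21, 18.11, 36.21]
χ² = (33−18.11)²/18.11 + (37−18.11)²/18.11 + (32−45.26)²/45.26 + (29−36.21)²/36.21 + (17−18.11)²/18.11 + (24−36.21)²/36.21 = 41.4794
df = 5
p-value (upper-tail) = 0.00000
At α=0.1: p < α → reject H₀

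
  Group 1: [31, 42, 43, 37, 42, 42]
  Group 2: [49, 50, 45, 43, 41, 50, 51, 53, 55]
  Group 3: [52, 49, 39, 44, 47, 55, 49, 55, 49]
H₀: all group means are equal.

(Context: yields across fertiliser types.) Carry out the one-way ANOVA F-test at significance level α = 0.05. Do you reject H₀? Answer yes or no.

Group means [39.50, 48.56, 48.78], grand mean 46.375
SSB = Σnᵢ(x̄ᵢ−x̄)² = 378.347; SSW = ΣΣ(x−x̄ᵢ)² = 491.278
MSB = 378.347/2 = 189.1736; MSW = 491.278/21 = 23.3942
F = MSB/MSW = 8.0864
df = (2, 21)
p-value (upper-tail) = 0.00249
At α=0.05: p < α → reject H₀

reject H₀: yes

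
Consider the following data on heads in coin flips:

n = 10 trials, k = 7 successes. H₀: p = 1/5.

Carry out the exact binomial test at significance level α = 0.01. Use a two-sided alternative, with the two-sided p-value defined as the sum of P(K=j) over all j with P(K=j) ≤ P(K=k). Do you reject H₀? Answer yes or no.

Exact binomial: n=10, k=7, p₀=1/5=0.2000
P(X=j) = C(n,j)·p₀^j·(1−p₀)^(n−j); p = Σ P(X=j) over j with P(X=j) ≤ P(X=7)
p-value (two-sided) = 0.00086
At α=0.01: p < α → reject H₀

reject H₀: yes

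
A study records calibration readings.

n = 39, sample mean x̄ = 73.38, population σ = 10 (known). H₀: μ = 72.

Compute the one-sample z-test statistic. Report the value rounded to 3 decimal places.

test statistic = 0.862

SE = σ/√n = 10/√39 = 1.6013
z = (x̄−μ₀)/SE = (73.38−72)/1.6013 = 0.8618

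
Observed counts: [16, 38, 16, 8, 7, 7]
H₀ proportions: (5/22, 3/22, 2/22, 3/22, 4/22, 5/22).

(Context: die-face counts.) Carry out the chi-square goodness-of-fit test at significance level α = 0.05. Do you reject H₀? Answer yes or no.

n = 92; E_i = n·p_i = [20.91, 12.55, 8.36, 12.55, 16.73, 20.91]
χ² = (16−20.91)²/20.91 + (38−12.55)²/12.55 + (16−8.36)²/8.36 + (8−12.55)²/12.55 + (7−16.73)²/16.73 + (7−20.91)²/20.91 = 76.3279
df = 5
p-value (upper-tail) = 0.00000
At α=0.05: p < α → reject H₀

reject H₀: yes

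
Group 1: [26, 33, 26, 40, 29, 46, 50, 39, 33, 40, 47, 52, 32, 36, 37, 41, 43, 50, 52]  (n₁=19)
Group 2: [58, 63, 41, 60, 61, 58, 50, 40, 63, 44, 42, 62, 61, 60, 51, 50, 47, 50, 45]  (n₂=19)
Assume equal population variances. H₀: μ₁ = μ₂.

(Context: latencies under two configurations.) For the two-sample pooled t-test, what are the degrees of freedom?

df = n₁ + n₂ − 2 = 19 + 19 − 2 = 36

degrees of freedom = 36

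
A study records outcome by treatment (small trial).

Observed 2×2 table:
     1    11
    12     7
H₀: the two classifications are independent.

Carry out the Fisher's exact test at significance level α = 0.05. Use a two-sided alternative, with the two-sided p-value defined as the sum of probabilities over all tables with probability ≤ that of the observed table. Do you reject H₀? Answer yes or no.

Margins: r₁=12, r₂=19, c₁=13, c₂=18, n=31
p_obs = C(12,1)·C(19,12)/C(31,13); sum pmf over tables with pmf ≤ p_obs
p-value (two-sided) = 0.00338
At α=0.05: p < α → reject H₀

reject H₀: yes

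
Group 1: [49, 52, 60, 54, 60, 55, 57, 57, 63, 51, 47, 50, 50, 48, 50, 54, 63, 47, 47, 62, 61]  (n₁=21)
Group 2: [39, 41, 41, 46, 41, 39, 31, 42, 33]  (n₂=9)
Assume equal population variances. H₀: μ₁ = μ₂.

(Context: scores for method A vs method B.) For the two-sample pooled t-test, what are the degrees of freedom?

df = n₁ + n₂ − 2 = 21 + 9 − 2 = 28

degrees of freedom = 28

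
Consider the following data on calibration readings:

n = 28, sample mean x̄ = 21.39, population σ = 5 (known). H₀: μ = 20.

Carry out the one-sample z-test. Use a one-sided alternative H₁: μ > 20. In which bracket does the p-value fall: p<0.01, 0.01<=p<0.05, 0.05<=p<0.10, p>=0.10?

SE = σ/√n = 5/√28 = 0.9449
z = (x̄−μ₀)/SE = (21.39−20)/0.9449 = 1.4710
p-value (one-sided, H₁ greater) = 0.07064
→ bracket: 0.05<=p<0.10

p-value bracket: 0.05<=p<0.10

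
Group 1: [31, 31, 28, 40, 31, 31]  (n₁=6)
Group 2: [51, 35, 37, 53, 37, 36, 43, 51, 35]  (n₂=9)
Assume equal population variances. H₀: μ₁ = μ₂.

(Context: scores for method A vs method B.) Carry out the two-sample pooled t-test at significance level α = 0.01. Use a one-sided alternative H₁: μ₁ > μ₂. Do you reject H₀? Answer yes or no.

x̄₁=32.000, s₁=4.099, n₁=6
x̄₂=42.000, s₂=7.649, n₂=9
s_p² = [5·4.099² + 8·7.649²]/13 = 42.4615
SE = √(s_p²·(1/6+1/9)) = 3.4344
t = (32.000−42.000)/3.4344 = -2.9117
df = 13
p-value (one-sided, H₁ greater) = 0.99393
At α=0.01: p ≥ α → fail to reject H₀

reject H₀: no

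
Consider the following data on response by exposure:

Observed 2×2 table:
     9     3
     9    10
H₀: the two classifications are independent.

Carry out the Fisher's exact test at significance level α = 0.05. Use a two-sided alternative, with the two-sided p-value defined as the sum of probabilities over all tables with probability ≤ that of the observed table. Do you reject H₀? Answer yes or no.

Margins: r₁=12, r₂=19, c₁=18, c₂=13, n=31
p_obs = C(12,9)·C(19,9)/C(31,18); sum pmf over tables with pmf ≤ p_obs
p-value (two-sided) = 0.15815
At α=0.05: p ≥ α → fail to reject H₀

reject H₀: no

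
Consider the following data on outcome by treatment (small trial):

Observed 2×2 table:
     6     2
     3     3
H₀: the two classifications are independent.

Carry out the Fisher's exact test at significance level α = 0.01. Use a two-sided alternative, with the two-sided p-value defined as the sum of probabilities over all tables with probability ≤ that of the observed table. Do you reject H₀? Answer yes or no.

Margins: r₁=8, r₂=6, c₁=9, c₂=5, n=14
p_obs = C(8,6)·C(6,3)/C(14,9); sum pmf over tables with pmf ≤ p_obs
p-value (two-sided) = 0.58042
At α=0.01: p ≥ α → fail to reject H₀

reject H₀: no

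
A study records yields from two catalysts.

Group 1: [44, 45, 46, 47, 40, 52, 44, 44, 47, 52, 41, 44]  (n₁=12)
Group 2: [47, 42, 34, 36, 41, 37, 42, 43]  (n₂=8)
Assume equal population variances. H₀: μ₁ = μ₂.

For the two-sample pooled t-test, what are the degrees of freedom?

degrees of freedom = 18

df = n₁ + n₂ − 2 = 12 + 8 − 2 = 18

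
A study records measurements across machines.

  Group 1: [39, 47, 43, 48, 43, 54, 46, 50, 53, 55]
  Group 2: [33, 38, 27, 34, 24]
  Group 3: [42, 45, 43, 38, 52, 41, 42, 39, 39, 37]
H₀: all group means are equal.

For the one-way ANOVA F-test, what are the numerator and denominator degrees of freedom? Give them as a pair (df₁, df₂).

k = 3 groups, N = 25 total
df = (k−1, N−k) = (3−1, 25−3) = (2, 22)

degrees of freedom = [2, 22]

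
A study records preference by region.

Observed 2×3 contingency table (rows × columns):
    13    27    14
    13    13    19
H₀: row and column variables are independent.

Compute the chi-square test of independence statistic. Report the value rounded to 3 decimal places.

Row totals [54, 45], col totals [26, 40, 33], n=99
χ² = (13−14.18)²/14.18 + (27−21.82)²/21.82 + (14−18.00)²/18.00 + (13−11.82)²/11.82 + (13−18.18)²/18.18 + (19−15.00)²/15.00 = 4.8797
df = 2

test statistic = 4.880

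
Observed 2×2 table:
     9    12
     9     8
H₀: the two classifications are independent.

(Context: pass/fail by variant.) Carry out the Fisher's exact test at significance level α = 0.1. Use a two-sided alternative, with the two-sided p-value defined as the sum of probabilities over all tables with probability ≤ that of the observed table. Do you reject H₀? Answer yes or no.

reject H₀: no

Margins: r₁=21, r₂=17, c₁=18, c₂=20, n=38
p_obs = C(21,9)·C(17,9)/C(38,18); sum pmf over tables with pmf ≤ p_obs
p-value (two-sided) = 0.74464
At α=0.1: p ≥ α → fail to reject H₀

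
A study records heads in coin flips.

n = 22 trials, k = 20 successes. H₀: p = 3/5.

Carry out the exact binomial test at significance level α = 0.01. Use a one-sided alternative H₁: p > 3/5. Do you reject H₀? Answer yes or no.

reject H₀: yes

Exact binomial: n=22, k=20, p₀=3/5=0.6000
P(X≥20) from Σ C(n,i)·p₀^i·(1−p₀)^(n−i)
p-value (one-sided, H₁ greater) = 0.00156
At α=0.01: p < α → reject H₀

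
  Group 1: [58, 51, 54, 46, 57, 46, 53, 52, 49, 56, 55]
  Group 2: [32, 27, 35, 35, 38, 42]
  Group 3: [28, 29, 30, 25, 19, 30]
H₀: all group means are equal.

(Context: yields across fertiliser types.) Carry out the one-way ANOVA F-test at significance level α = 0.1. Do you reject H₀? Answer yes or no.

reject H₀: yes

Group means [52.45, 34.83, 26.83], grand mean 41.174
SSB = Σnᵢ(x̄ᵢ−x̄)² = 2874.910; SSW = ΣΣ(x−x̄ᵢ)² = 392.394
MSB = 2874.910/2 = 1437.4552; MSW = 392.394/20 = 19.6197
F = MSB/MSW = 73.2659
df = (2, 20)
p-value (upper-tail) = 0.00000
At α=0.1: p < α → reject H₀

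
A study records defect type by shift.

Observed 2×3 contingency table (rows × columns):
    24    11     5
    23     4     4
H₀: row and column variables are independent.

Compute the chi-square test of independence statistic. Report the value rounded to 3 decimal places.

test statistic = 2.295

Row totals [40, 31], col totals [47, 15, 9], n=71
χ² = (24−26.48)²/26.48 + (11−8.45)²/8.45 + (5−5.07)²/5.07 + (23−20.52)²/20.52 + (4−6.55)²/6.55 + (4−3.93)²/3.93 = 2.2951
df = 2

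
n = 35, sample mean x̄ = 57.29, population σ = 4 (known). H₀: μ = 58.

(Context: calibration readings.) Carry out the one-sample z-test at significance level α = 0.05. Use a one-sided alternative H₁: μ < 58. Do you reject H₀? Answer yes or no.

reject H₀: no

SE = σ/√n = 4/√35 = 0.6761
z = (x̄−μ₀)/SE = (57.29−58)/0.6761 = -1.0501
p-value (one-sided, H₁ less) = 0.14684
At α=0.05: p ≥ α → fail to reject H₀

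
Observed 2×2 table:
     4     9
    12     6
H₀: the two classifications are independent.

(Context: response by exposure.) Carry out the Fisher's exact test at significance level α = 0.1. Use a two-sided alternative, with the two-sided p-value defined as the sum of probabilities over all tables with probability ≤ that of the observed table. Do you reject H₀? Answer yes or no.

Margins: r₁=13, r₂=18, c₁=16, c₂=15, n=31
p_obs = C(13,4)·C(18,12)/C(31,16); sum pmf over tables with pmf ≤ p_obs
p-value (two-sided) = 0.07317
At α=0.1: p < α → reject H₀

reject H₀: yes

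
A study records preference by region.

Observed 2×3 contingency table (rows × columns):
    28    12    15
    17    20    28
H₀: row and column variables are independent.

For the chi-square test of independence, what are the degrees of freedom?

degrees of freedom = 2

df = (r−1)(c−1) = (2−1)·(3−1) = 2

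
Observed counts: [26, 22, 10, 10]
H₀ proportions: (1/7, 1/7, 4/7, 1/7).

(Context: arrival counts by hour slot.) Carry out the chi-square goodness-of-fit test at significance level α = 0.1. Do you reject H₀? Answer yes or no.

reject H₀: yes

n = 68; E_i = n·p_i = [9.71, 9.71, 38.86, 9.71]
χ² = (26−9.71)²/9.71 + (22−9.71)²/9.71 + (10−38.86)²/38.86 + (10−9.71)²/9.71 = 64.2794
df = 3
p-value (upper-tail) = 0.00000
At α=0.1: p < α → reject H₀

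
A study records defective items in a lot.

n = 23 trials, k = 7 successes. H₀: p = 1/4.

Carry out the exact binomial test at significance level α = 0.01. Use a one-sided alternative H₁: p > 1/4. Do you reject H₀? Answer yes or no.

Exact binomial: n=23, k=7, p₀=1/4=0.2500
P(X≥7) from Σ C(n,i)·p₀^i·(1−p₀)^(n−i)
p-value (one-sided, H₁ greater) = 0.34627
At α=0.01: p ≥ α → fail to reject H₀

reject H₀: no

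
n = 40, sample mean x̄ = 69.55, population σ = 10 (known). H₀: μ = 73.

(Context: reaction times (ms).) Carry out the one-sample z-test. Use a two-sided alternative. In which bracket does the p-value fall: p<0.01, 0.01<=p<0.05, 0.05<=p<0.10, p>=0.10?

SE = σ/√n = 10/√40 = 1.5811
z = (x̄−μ₀)/SE = (69.55−73)/1.5811 = -2.1820
p-value (two-sided) = 0.02911
→ bracket: 0.01<=p<0.05

p-value bracket: 0.01<=p<0.05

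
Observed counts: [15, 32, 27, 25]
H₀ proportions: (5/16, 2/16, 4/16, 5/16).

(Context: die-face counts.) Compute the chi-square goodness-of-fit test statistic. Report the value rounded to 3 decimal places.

n = 99; E_i = n·p_i = [30.94, 12.38, 24.75, 30.94]
χ² = (15−30.94)²/30.94 + (32−12.38)²/12.38 + (27−24.75)²/24.75 + (25−30.94)²/30.94 = 40.6768
df = 3

test statistic = 40.677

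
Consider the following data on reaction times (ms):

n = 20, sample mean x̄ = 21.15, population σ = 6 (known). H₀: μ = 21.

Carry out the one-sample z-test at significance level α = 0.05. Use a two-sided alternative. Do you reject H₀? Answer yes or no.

reject H₀: no

SE = σ/√n = 6/√20 = 1.3416
z = (x̄−μ₀)/SE = (21.15−21)/1.3416 = 0.1118
p-value (two-sided) = 0.91098
At α=0.05: p ≥ α → fail to reject H₀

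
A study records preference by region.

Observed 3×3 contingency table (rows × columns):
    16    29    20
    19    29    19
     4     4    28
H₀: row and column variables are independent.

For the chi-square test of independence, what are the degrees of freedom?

degrees of freedom = 4

df = (r−1)(c−1) = (3−1)·(3−1) = 4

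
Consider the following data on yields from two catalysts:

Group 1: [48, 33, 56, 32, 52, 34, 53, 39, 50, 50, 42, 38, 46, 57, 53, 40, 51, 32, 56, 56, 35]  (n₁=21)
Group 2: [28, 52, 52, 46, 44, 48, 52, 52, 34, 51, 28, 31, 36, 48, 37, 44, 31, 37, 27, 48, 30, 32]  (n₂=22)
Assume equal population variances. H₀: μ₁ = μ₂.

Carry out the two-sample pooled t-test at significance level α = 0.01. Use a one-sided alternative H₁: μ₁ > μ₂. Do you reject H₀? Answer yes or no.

x̄₁=45.381, s₁=8.941, n₁=21
x̄₂=40.364, s₂=9.276, n₂=22
s_p² = [20·8.941² + 21·9.276²]/41 = 83.0742
SE = √(s_p²·(1/21+1/22)) = 2.7807
t = (45.381−40.364)/2.7807 = 1.8044
df = 41
p-value (one-sided, H₁ greater) = 0.03926
At α=0.01: p ≥ α → fail to reject H₀

reject H₀: no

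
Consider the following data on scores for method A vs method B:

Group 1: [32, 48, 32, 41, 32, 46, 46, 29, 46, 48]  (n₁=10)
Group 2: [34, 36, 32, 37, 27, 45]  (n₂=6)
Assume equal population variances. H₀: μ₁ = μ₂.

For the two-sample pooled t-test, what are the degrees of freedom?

df = n₁ + n₂ − 2 = 10 + 6 − 2 = 14

degrees of freedom = 14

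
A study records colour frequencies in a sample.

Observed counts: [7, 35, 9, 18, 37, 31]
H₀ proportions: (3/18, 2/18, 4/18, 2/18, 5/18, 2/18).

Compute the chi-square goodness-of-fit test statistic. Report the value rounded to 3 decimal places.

n = 137; E_i = n·p_i = [22.83, 15.22, 30.44, 15.22, 38.06, 15.22]
χ² = (7−22.83)²/22.83 + (35−15.22)²/15.22 + (9−30.44)²/30.44 + (18−15.22)²/15.22 + (37−38.06)²/38.06 + (31−15.22)²/15.22 = 68.6708
df = 5

test statistic = 68.671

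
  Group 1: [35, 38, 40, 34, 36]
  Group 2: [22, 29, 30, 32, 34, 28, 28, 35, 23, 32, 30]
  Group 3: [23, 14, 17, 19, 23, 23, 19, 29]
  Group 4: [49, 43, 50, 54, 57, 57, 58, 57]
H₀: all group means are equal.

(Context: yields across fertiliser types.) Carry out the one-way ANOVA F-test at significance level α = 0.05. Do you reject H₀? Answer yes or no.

reject H₀: yes

Group means [36.60, 29.36, 20.88, 53.12], grand mean 34.312
SSB = Σnᵢ(x̄ᵢ−x̄)² = 4571.380; SSW = ΣΣ(x−x̄ᵢ)² = 537.495
MSB = 4571.380/3 = 1523.7932; MSW = 537.495/28 = 19.1963
F = MSB/MSW = 79.3797
df = (3, 28)
p-value (upper-tail) = 0.00000
At α=0.05: p < α → reject H₀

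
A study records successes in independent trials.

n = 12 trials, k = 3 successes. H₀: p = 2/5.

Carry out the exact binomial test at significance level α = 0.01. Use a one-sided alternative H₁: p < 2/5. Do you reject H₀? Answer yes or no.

Exact binomial: n=12, k=3, p₀=2/5=0.4000
P(X≤3) from Σ C(n,i)·p₀^i·(1−p₀)^(n−i)
p-value (one-sided, H₁ less) = 0.22534
At α=0.01: p ≥ α → fail to reject H₀

reject H₀: no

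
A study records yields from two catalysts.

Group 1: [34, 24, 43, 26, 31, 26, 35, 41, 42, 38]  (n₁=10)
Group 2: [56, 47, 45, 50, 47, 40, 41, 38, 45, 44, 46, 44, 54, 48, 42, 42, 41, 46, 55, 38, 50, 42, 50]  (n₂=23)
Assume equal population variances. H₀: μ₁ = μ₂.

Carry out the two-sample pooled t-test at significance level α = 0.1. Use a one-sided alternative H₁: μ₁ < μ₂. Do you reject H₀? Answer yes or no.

reject H₀: yes

x̄₁=34.000, s₁=7.055, n₁=10
x̄₂=45.696, s₂=5.085, n₂=23
s_p² = [9·7.055² + 22·5.085²]/31 = 32.8022
SE = √(s_p²·(1/10+1/23)) = 2.1694
t = (34.000−45.696)/2.1694 = -5.3911
df = 31
p-value (one-sided, H₁ less) = 0.00000
At α=0.1: p < α → reject H₀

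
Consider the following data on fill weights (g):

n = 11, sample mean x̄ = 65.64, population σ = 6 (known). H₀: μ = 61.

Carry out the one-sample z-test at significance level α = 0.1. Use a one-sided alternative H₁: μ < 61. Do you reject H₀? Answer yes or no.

SE = σ/√n = 6/√11 = 1.8091
z = (x̄−μ₀)/SE = (65.64−61)/1.8091 = 2.5649
p-value (one-sided, H₁ less) = 0.99484
At α=0.1: p ≥ α → fail to reject H₀

reject H₀: no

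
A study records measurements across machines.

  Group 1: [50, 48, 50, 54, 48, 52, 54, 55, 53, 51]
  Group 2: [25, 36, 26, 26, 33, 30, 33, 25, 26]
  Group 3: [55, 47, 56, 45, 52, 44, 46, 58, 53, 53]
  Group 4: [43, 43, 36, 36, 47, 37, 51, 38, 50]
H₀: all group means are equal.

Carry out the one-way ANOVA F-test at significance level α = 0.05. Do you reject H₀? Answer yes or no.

reject H₀: yes

Group means [51.50, 28.89, 50.90, 42.33], grand mean 43.816
SSB = Σnᵢ(x̄ᵢ−x̄)² = 3117.422; SSW = ΣΣ(x−x̄ᵢ)² = 706.289
MSB = 3117.422/3 = 1039.1405; MSW = 706.289/34 = 20.7732
F = MSB/MSW = 50.0231
df = (3, 34)
p-value (upper-tail) = 0.00000
At α=0.05: p < α → reject H₀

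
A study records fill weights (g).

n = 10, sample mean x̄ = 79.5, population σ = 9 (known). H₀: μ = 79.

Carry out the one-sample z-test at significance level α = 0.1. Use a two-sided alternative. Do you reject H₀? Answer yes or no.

reject H₀: no

SE = σ/√n = 9/√10 = 2.8460
z = (x̄−μ₀)/SE = (79.5−79)/2.8460 = 0.1757
p-value (two-sided) = 0.86054
At α=0.1: p ≥ α → fail to reject H₀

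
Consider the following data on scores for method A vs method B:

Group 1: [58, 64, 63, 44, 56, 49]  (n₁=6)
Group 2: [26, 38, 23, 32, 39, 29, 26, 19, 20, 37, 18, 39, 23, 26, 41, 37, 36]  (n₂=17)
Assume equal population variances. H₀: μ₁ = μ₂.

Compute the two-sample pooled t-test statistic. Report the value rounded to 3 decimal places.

test statistic = 6.869

x̄₁=55.667, s₁=7.866, n₁=6
x̄₂=29.941, s₂=7.894, n₂=17
s_p² = [5·7.866² + 16·7.894²]/21 = 62.2035
SE = √(s_p²·(1/6+1/17)) = 3.7452
t = (55.667−29.941)/3.7452 = 6.8690
df = 21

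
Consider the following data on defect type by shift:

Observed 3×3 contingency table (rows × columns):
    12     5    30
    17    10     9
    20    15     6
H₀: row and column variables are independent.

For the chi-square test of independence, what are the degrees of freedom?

degrees of freedom = 4

df = (r−1)(c−1) = (3−1)·(3−1) = 4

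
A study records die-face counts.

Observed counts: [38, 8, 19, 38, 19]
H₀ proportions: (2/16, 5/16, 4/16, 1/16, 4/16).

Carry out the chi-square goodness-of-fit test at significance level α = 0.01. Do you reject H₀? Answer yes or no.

reject H₀: yes

n = 122; E_i = n·p_i = [15.25, 38.12, 30.50, 7.62, 30.50]
χ² = (38−15.25)²/15.25 + (8−38.12)²/38.12 + (19−30.50)²/30.50 + (38−7.62)²/7.62 + (19−30.50)²/30.50 = 187.4164
df = 4
p-value (upper-tail) = 0.00000
At α=0.01: p < α → reject H₀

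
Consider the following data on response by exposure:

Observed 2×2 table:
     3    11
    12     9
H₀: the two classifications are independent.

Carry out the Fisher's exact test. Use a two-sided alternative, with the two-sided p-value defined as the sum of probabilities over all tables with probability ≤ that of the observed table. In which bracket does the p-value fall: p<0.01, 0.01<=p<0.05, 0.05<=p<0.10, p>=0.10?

Margins: r₁=14, r₂=21, c₁=15, c₂=20, n=35
p_obs = C(14,3)·C(21,12)/C(35,15); sum pmf over tables with pmf ≤ p_obs
p-value (two-sided) = 0.04614
→ bracket: 0.01<=p<0.05

p-value bracket: 0.01<=p<0.05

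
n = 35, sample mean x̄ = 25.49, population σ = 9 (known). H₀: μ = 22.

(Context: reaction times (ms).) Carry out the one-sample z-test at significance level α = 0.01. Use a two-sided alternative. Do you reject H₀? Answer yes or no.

SE = σ/√n = 9/√35 = 1.5213
z = (x̄−μ₀)/SE = (25.49−22)/1.5213 = 2.2941
p-value (two-sided) = 0.02178
At α=0.01: p ≥ α → fail to reject H₀

reject H₀: no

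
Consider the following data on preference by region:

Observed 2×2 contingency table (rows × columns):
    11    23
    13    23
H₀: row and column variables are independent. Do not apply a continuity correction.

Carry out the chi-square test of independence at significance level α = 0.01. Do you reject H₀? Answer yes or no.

Row totals [34, 36], col totals [24, 46], n=70
χ² = (11−11.66)²/11.66 + (23−22.34)²/22.34 + (13−12.34)²/12.34 + (23−23.66)²/23.66 = 0.1096
df = 1
p-value (upper-tail) = 0.74058
At α=0.01: p ≥ α → fail to reject H₀

reject H₀: no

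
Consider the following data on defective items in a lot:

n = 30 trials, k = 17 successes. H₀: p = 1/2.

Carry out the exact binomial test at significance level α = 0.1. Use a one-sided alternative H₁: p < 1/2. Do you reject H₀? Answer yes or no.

Exact binomial: n=30, k=17, p₀=1/2=0.5000
P(X≤17) from Σ C(n,i)·p₀^i·(1−p₀)^(n−i)
p-value (one-sided, H₁ less) = 0.81920
At α=0.1: p ≥ α → fail to reject H₀

reject H₀: no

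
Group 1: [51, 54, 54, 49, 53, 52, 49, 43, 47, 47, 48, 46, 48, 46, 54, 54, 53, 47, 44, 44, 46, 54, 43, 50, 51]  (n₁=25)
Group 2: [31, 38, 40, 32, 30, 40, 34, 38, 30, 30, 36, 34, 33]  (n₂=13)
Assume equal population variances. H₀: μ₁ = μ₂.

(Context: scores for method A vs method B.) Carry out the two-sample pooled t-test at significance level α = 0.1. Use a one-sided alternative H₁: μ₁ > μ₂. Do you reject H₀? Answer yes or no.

reject H₀: yes

x̄₁=49.080, s₁=3.752, n₁=25
x̄₂=34.308, s₂=3.750, n₂=13
s_p² = [24·3.752² + 12·3.750²]/36 = 14.0725
SE = √(s_p²·(1/25+1/13)) = 1.2827
t = (49.080−34.308)/1.2827 = 11.5163
df = 36
p-value (one-sided, H₁ greater) = 0.00000
At α=0.1: p < α → reject H₀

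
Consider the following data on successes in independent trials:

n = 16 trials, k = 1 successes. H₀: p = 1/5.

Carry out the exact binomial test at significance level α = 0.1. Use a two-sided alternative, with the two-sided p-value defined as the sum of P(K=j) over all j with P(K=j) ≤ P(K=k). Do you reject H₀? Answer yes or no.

Exact binomial: n=16, k=1, p₀=1/5=0.2000
P(X=j) = C(n,j)·p₀^j·(1−p₀)^(n−j); p = Σ P(X=j) over j with P(X=j) ≤ P(X=1)
p-value (two-sided) = 0.22243
At α=0.1: p ≥ α → fail to reject H₀

reject H₀: no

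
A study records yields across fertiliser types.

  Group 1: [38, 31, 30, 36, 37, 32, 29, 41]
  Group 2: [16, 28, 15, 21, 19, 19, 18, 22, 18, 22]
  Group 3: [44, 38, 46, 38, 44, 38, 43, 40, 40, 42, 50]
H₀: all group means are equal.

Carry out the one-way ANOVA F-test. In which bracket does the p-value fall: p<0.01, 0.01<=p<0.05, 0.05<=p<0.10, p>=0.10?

p-value bracket: p<0.01

Group means [34.25, 19.80, 42.09], grand mean 32.241
SSB = Σnᵢ(x̄ᵢ−x̄)² = 2647.301; SSW = ΣΣ(x−x̄ᵢ)² = 400.009
MSB = 2647.301/2 = 1323.6506; MSW = 400.009/26 = 15.3850
F = MSB/MSW = 86.0353
df = (2, 26)
p-value (upper-tail) = 0.00000
→ bracket: p<0.01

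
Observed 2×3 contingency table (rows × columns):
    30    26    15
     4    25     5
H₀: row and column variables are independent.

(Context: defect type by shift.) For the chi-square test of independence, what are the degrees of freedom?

degrees of freedom = 2

df = (r−1)(c−1) = (2−1)·(3−1) = 2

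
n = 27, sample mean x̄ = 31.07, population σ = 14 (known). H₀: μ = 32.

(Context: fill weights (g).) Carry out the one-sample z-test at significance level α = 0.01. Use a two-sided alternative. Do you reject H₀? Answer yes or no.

SE = σ/√n = 14/√27 = 2.6943
z = (x̄−μ₀)/SE = (31.07−32)/2.6943 = -0.3452
p-value (two-sided) = 0.72996
At α=0.01: p ≥ α → fail to reject H₀

reject H₀: no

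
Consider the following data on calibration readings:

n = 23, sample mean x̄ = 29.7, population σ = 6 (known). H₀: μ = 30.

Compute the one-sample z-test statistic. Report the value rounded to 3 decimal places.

test statistic = -0.240

SE = σ/√n = 6/√23 = 1.2511
z = (x̄−μ₀)/SE = (29.7−30)/1.2511 = -0.2398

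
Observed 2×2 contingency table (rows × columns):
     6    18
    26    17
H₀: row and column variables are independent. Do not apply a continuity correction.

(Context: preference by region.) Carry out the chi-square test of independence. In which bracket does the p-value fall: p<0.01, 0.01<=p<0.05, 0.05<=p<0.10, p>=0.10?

p-value bracket: p<0.01

Row totals [24, 43], col totals [32, 35], n=67
χ² = (6−11.46)²/11.46 + (18−12.54)²/12.54 + (26−20.54)²/20.54 + (17−22.46)²/22.46 = 7.7650
df = 1
p-value (upper-tail) = 0.00533
→ bracket: p<0.01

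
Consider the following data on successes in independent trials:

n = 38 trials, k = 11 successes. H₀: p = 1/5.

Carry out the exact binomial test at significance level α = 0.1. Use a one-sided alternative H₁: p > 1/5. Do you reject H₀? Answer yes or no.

Exact binomial: n=38, k=11, p₀=1/5=0.2000
P(X≥11) from Σ C(n,i)·p₀^i·(1−p₀)^(n−i)
p-value (one-sided, H₁ greater) = 0.12189
At α=0.1: p ≥ α → fail to reject H₀

reject H₀: no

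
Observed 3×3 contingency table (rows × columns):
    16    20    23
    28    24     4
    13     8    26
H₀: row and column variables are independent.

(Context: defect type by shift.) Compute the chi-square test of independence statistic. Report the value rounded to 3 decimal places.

test statistic = 29.990

Row totals [59, 56, 47], col totals [57, 52, 53], n=162
χ² = (16−20.76)²/20.76 + (20−18.94)²/18.94 + (23−19.30)²/19.30 + (28−19.70)²/19.70 + (24−17.98)²/17.98 + (4−18.32)²/18.32 + (13−16.54)²/16.54 + (8−15.09)²/15.09 + (26−15.38)²/15.38 = 29.9904
df = 4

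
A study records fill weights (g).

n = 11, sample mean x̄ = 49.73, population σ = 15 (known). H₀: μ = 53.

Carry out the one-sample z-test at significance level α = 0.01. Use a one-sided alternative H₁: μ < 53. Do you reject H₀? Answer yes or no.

reject H₀: no

SE = σ/√n = 15/√11 = 4.5227
z = (x̄−μ₀)/SE = (49.73−53)/4.5227 = -0.7230
p-value (one-sided, H₁ less) = 0.23483
At α=0.01: p ≥ α → fail to reject H₀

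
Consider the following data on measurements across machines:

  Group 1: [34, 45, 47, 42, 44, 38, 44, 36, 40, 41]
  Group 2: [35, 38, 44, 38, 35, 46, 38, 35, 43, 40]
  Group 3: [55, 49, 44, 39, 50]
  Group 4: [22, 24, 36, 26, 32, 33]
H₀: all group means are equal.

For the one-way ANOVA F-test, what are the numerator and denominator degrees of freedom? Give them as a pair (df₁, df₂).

degrees of freedom = [3, 27]

k = 4 groups, N = 31 total
df = (k−1, N−k) = (4−1, 31−4) = (3, 27)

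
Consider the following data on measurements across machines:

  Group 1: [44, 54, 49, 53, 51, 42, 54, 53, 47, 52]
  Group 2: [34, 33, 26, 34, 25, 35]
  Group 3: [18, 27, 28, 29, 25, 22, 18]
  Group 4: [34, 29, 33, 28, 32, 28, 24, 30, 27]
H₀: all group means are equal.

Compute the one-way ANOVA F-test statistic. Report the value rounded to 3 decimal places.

test statistic = 68.493

Group means [49.90, 31.17, 23.86, 29.44], grand mean 34.938
SSB = Σnᵢ(x̄ᵢ−x̄)² = 3455.062; SSW = ΣΣ(x−x̄ᵢ)² = 470.813
MSB = 3455.062/3 = 1151.6874; MSW = 470.813/28 = 16.8147
F = MSB/MSW = 68.4927
df = (3, 28)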